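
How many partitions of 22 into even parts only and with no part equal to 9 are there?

A partial list (first 12 by largest part):
22
20 + 2
18 + 4
18 + 2 + 2
16 + 6
16 + 4 + 2
16 + 2 + 2 + 2
14 + 8
14 + 6 + 2
14 + 4 + 4
14 + 4 + 2 + 2
14 + 2 + 2 + 2 + 2
…and 44 more, for 56 total.

56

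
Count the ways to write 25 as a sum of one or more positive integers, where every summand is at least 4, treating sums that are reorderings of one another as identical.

There are too many to list fully; the first 12 (by largest part) are:
25
21, 4
20, 5
19, 6
18, 7
17, 8
17, 4, 4
16, 9
16, 5, 4
15, 10
15, 6, 4
15, 5, 5
…and 45 more, for 57 total.

57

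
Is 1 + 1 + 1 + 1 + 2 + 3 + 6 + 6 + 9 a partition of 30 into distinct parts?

The parts sum to 30, and the condition 'all summands are distinct' is violated.

No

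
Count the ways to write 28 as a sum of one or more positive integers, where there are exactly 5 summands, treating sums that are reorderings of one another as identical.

Systematic enumeration (by largest part, then next-largest, …) yields 291.

291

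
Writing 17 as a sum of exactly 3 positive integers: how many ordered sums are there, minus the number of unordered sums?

Compositions: C(16,2) = 120.
Unordered (partitions into 3 parts): 24.
Difference: 120 − 24 = 96.

96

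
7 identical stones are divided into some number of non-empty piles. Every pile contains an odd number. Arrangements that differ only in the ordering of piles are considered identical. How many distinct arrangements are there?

5

The partitions of 7 that satisfy the conditions:
7
5+1+1
3+3+1
3+1+1+1+1
1+1+1+1+1+1+1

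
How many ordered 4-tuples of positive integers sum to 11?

120

Equivalently, choose which 3 of the 10 gaps become plus signs: C(10,3) = 120.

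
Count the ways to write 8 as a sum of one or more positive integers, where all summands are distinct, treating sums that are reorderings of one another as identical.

6

Enumerating:
8
7+1
6+2
5+3
5+2+1
4+3+1
Counting gives 6.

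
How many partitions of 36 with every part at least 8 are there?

36

A partial list (first 12 by largest part):
36
28+8
27+9
26+10
25+11
24+12
23+13
22+14
21+15
20+16
20+8+8
19+17
…and 24 more, for 36 total.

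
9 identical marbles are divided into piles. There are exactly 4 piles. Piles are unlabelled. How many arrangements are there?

Listing the qualifying partitions of 9:
6+1+1+1
5+2+1+1
4+3+1+1
4+2+2+1
3+3+2+1
3+2+2+2
That's 6 in total.

6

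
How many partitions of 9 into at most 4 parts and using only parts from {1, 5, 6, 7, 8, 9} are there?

Listing the qualifying partitions of 9:
9
8, 1
7, 1, 1
6, 1, 1, 1

4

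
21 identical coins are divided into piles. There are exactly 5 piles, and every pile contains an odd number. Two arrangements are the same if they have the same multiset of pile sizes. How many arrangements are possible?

Listing the qualifying partitions of 21:
17, 1, 1, 1, 1
15, 3, 1, 1, 1
13, 5, 1, 1, 1
13, 3, 3, 1, 1
11, 7, 1, 1, 1
11, 5, 3, 1, 1
11, 3, 3, 3, 1
9, 9, 1, 1, 1
9, 7, 3, 1, 1
9, 5, 5, 1, 1
9, 5, 3, 3, 1
9, 3, 3, 3, 3
7, 7, 5, 1, 1
7, 7, 3, 3, 1
7, 5, 5, 3, 1
7, 5, 3, 3, 3
5, 5, 5, 5, 1
5, 5, 5, 3, 3
That's 18 in total.

18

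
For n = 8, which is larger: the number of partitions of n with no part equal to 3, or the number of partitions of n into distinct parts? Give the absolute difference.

9

Partitions of 8 with no part equal to 3: 15.
Partitions of 8 into distinct parts: 6.
|15 − 6| = 9.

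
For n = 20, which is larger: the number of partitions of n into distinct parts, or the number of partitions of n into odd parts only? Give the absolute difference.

0

Partitions of 20 into distinct parts: 64.
Partitions of 20 into odd parts only: 64.
|64 − 64| = 0.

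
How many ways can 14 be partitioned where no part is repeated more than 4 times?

100

A full systematic count gives 100.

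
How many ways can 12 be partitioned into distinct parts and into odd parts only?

Enumerating:
11+1
9+3
7+5

3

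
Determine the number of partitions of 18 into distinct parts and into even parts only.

8

They are:
18
16,2
14,4
12,6
12,4,2
10,8
10,6,2
8,6,4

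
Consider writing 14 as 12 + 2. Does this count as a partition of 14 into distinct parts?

Yes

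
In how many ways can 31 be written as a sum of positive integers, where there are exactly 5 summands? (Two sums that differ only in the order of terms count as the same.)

427

Direct enumeration gives 427 partitions.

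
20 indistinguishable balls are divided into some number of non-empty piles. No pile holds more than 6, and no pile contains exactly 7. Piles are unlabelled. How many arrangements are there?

282

Direct enumeration gives 282 partitions.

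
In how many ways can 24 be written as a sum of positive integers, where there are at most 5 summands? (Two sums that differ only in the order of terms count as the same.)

Systematic enumeration (by largest part, then next-largest, …) yields 333.

333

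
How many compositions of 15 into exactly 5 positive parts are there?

1001

Place 4 bars in the 14 internal gaps of a row of 15 dots: C(14,4) = 1001.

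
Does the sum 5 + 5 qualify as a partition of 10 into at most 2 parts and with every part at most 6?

Yes

The parts sum to 10, and the condition 'there are at most 2 summands' holds; the condition 'no summand exceeds 6' holds.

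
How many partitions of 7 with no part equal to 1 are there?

4

The partitions of 7 that satisfy the conditions:
7
2, 5
3, 4
2, 2, 3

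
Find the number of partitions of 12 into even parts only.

11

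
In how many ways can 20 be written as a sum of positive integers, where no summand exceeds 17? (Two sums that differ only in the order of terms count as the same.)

There are 623 such partitions.

623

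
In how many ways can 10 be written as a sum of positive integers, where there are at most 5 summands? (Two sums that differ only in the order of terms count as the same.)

A partial list (first 12 by largest part):
10
1, 9
2, 8
1, 1, 8
3, 7
1, 2, 7
1, 1, 1, 7
4, 6
1, 3, 6
2, 2, 6
1, 1, 2, 6
1, 1, 1, 1, 6
…and 18 more, for 30 total.

30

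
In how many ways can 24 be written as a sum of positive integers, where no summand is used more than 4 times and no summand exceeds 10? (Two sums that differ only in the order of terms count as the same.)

653

Systematic enumeration (by largest part, then next-largest, …) yields 653.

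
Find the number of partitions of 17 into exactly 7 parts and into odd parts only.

7

They are:
1+1+1+1+1+1+11
1+1+1+1+1+3+9
1+1+1+1+1+5+7
1+1+1+1+3+3+7
1+1+1+1+3+5+5
1+1+1+3+3+3+5
1+1+3+3+3+3+3
Counting gives 7.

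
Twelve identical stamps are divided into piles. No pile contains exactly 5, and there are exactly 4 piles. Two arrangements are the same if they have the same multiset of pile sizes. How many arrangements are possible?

Enumerating:
9 + 1 + 1 + 1
8 + 2 + 1 + 1
7 + 3 + 1 + 1
7 + 2 + 2 + 1
6 + 4 + 1 + 1
6 + 3 + 2 + 1
6 + 2 + 2 + 2
4 + 4 + 3 + 1
4 + 4 + 2 + 2
4 + 3 + 3 + 2
3 + 3 + 3 + 3

11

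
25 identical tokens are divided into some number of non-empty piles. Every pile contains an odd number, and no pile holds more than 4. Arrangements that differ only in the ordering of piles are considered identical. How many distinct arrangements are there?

They are:
3, 3, 3, 3, 3, 3, 3, 3, 1
3, 3, 3, 3, 3, 3, 3, 1, 1, 1, 1
3, 3, 3, 3, 3, 3, 1, 1, 1, 1, 1, 1, 1
3, 3, 3, 3, 3, 1, 1, 1, 1, 1, 1, 1, 1, 1, 1
3, 3, 3, 3, 1, 1, 1, 1, 1, 1, 1, 1, 1, 1, 1, 1, 1
3, 3, 3, 1, 1, 1, 1, 1, 1, 1, 1, 1, 1, 1, 1, 1, 1, 1, 1
3, 3, 1, 1, 1, 1, 1, 1, 1, 1, 1, 1, 1, 1, 1, 1, 1, 1, 1, 1, 1
3, 1, 1, 1, 1, 1, 1, 1, 1, 1, 1, 1, 1, 1, 1, 1, 1, 1, 1, 1, 1, 1, 1
1, 1, 1, 1, 1, 1, 1, 1, 1, 1, 1, 1, 1, 1, 1, 1, 1, 1, 1, 1, 1, 1, 1, 1, 1

9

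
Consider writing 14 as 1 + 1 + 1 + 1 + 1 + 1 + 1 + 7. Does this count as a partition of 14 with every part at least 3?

The parts sum to 14, and the condition 'every summand is at least 3' is violated.

No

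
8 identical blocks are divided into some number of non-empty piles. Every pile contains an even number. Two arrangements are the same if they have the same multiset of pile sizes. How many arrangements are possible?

They are:
8
6,2
4,4
4,2,2
2,2,2,2

5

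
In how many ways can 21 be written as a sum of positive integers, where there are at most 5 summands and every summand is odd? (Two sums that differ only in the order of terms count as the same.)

31

There are too many to list fully; the first 12 (by largest part) are:
21
19+1+1
17+3+1
17+1+1+1+1
15+5+1
15+3+3
15+3+1+1+1
13+7+1
13+5+3
13+5+1+1+1
13+3+3+1+1
11+9+1
…and 19 more, for 31 total.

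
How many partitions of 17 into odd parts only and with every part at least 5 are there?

2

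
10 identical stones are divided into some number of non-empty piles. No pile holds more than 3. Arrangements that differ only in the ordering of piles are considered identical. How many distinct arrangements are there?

14

Enumerating:
3,3,3,1
3,3,2,2
3,3,2,1,1
3,3,1,1,1,1
3,2,2,2,1
3,2,2,1,1,1
3,2,1,1,1,1,1
3,1,1,1,1,1,1,1
2,2,2,2,2
2,2,2,2,1,1
2,2,2,1,1,1,1
2,2,1,1,1,1,1,1
2,1,1,1,1,1,1,1,1
1,1,1,1,1,1,1,1,1,1
That's 14 in total.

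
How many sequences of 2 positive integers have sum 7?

6

Place 1 bars in the 6 internal gaps of a row of 7 dots: C(6,1) = 6.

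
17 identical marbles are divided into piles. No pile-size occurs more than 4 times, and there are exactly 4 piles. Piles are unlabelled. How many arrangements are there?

There are too many to list fully; the first 12 (by largest part) are:
1,1,1,14
1,1,2,13
1,1,3,12
1,2,2,12
1,1,4,11
1,2,3,11
2,2,2,11
1,1,5,10
1,2,4,10
1,3,3,10
2,2,3,10
1,1,6,9
…and 27 more, for 39 total.

39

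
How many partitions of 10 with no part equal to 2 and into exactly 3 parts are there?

Listing the qualifying partitions of 10:
8+1+1
6+3+1
5+4+1
4+3+3
That's 4 in total.

4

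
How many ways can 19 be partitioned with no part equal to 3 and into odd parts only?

Enumerating:
19
17+1+1
15+1+1+1+1
13+5+1
13+1+1+1+1+1+1
11+7+1
11+5+1+1+1
11+1+1+1+1+1+1+1+1
9+9+1
9+7+1+1+1
9+5+5
9+5+1+1+1+1+1
9+1+1+1+1+1+1+1+1+1+1
7+7+5
7+7+1+1+1+1+1
7+5+5+1+1
7+5+1+1+1+1+1+1+1
7+1+1+1+1+1+1+1+1+1+1+1+1
5+5+5+1+1+1+1
5+5+1+1+1+1+1+1+1+1+1
5+1+1+1+1+1+1+1+1+1+1+1+1+1+1
1+1+1+1+1+1+1+1+1+1+1+1+1+1+1+1+1+1+1

22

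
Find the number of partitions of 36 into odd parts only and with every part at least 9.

6

The partitions of 36 that satisfy the conditions:
27, 9
25, 11
23, 13
21, 15
19, 17
9, 9, 9, 9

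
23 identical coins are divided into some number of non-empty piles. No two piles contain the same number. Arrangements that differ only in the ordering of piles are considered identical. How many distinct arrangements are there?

Counting exhaustively, 104 partitions satisfy the conditions.

104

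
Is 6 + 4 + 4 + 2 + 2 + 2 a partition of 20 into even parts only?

The parts sum to 20, and the condition 'every summand is even' holds.

Yes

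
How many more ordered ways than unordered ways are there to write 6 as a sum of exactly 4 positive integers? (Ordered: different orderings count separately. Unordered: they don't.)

Compositions: C(5,3) = 10.
Partitions of 6 into exactly 4 parts: 2.
Difference: 10 − 2 = 8.

8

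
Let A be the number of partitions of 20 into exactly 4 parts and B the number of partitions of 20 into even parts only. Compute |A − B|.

22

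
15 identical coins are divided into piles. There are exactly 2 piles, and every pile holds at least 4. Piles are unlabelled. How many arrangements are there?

4

They are:
11, 4
10, 5
9, 6
8, 7
Counting gives 4.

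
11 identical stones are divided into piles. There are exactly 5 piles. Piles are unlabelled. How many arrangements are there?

10

Enumerating:
7, 1, 1, 1, 1
6, 2, 1, 1, 1
5, 3, 1, 1, 1
5, 2, 2, 1, 1
4, 4, 1, 1, 1
4, 3, 2, 1, 1
4, 2, 2, 2, 1
3, 3, 3, 1, 1
3, 3, 2, 2, 1
3, 2, 2, 2, 2
Counting gives 10.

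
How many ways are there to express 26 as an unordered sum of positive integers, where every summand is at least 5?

There are too many to list fully; the first 12 (by largest part) are:
26
21, 5
20, 6
19, 7
18, 8
17, 9
16, 10
16, 5, 5
15, 11
15, 6, 5
14, 12
14, 7, 5
…and 24 more, for 36 total.

36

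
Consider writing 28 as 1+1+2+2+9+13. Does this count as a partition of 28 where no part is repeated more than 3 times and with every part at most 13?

Yes

The parts sum to 28, and the condition 'no summand is used more than 3 times' holds; the condition 'no summand exceeds 13' holds.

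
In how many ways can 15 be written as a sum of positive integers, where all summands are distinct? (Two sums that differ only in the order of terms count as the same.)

27

There are too many to list fully; the first 12 (by largest part) are:
15
1, 14
2, 13
3, 12
1, 2, 12
4, 11
1, 3, 11
5, 10
1, 4, 10
2, 3, 10
6, 9
1, 5, 9
…and 15 more, for 27 total.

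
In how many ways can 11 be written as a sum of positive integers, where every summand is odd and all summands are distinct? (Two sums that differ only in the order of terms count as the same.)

The partitions of 11 that satisfy the conditions:
11
7,3,1
That's 2 in total.

2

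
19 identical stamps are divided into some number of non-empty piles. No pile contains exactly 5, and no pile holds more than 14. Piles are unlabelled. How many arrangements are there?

Systematic enumeration (by largest part, then next-largest, …) yields 343.

343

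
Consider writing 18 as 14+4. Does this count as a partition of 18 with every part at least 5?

No

The parts sum to 18, and the condition 'every summand is at least 5' is violated.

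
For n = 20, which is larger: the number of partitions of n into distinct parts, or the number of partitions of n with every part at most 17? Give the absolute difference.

559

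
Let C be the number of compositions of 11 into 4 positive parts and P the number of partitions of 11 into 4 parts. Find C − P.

109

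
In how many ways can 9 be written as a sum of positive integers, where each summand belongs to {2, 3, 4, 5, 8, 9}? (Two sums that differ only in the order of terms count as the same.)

6

The partitions of 9 that satisfy the conditions:
9
5, 4
5, 2, 2
4, 3, 2
3, 3, 3
3, 2, 2, 2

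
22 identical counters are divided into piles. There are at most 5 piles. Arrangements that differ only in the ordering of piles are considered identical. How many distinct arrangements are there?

Counting exhaustively, 255 partitions satisfy the conditions.

255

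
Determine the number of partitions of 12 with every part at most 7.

A partial list (first 12 by largest part):
5 + 7
1 + 4 + 7
2 + 3 + 7
1 + 1 + 3 + 7
1 + 2 + 2 + 7
1 + 1 + 1 + 2 + 7
1 + 1 + 1 + 1 + 1 + 7
6 + 6
1 + 5 + 6
2 + 4 + 6
1 + 1 + 4 + 6
3 + 3 + 6
…and 53 more, for 65 total.

65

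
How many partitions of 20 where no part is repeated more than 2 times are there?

202

Enumerating by decreasing first part gives 202 partitions in all.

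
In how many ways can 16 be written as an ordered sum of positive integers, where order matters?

32768

Each of the 15 gaps between 16 units is either a break or not: 2^15 = 32768.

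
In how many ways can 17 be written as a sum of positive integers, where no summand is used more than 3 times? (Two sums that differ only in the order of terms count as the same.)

166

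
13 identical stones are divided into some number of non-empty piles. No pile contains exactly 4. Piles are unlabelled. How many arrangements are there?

71

Counting exhaustively, 71 partitions satisfy the conditions.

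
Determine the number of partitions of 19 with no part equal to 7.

A full systematic count gives 413.

413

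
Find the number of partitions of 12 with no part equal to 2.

A partial list (first 12 by largest part):
12
1 + 11
1 + 1 + 10
3 + 9
1 + 1 + 1 + 9
4 + 8
1 + 3 + 8
1 + 1 + 1 + 1 + 8
5 + 7
1 + 4 + 7
1 + 1 + 3 + 7
1 + 1 + 1 + 1 + 1 + 7
…and 23 more, for 35 total.

35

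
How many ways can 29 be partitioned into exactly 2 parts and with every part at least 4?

11

Enumerating:
4,25
5,24
6,23
7,22
8,21
9,20
10,19
11,18
12,17
13,16
14,15
Counting gives 11.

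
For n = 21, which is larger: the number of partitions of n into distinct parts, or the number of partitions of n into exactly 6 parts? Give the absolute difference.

Partitions of 21 into distinct parts: 76.
Partitions of 21 into exactly 6 parts: 110.
|76 − 110| = 34.

34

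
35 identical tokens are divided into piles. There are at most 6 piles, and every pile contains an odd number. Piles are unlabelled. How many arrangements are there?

115

A full systematic count gives 115.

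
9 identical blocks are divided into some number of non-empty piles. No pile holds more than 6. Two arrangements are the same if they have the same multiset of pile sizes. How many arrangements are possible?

26

There are too many to list fully; the first 12 (by largest part) are:
3 + 6
1 + 2 + 6
1 + 1 + 1 + 6
4 + 5
1 + 3 + 5
2 + 2 + 5
1 + 1 + 2 + 5
1 + 1 + 1 + 1 + 5
1 + 4 + 4
2 + 3 + 4
1 + 1 + 3 + 4
1 + 2 + 2 + 4
…and 14 more, for 26 total.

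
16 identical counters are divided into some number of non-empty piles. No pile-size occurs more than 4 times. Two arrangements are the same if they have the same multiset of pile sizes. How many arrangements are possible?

164

Enumerating by decreasing first part gives 164 partitions in all.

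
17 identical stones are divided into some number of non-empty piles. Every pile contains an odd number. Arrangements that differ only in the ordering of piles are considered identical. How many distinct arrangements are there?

There are too many to list fully; the first 12 (by largest part) are:
17
15 + 1 + 1
13 + 3 + 1
13 + 1 + 1 + 1 + 1
11 + 5 + 1
11 + 3 + 3
11 + 3 + 1 + 1 + 1
11 + 1 + 1 + 1 + 1 + 1 + 1
9 + 7 + 1
9 + 5 + 3
9 + 5 + 1 + 1 + 1
9 + 3 + 3 + 1 + 1
…and 26 more, for 38 total.

38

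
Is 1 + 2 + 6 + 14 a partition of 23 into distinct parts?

The parts sum to 23, and the condition 'all summands are distinct' holds.

Yes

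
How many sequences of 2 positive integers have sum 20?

By stars and bars with positive parts, the count is C(19,1) = 19.

19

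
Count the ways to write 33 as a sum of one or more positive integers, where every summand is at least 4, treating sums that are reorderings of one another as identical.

225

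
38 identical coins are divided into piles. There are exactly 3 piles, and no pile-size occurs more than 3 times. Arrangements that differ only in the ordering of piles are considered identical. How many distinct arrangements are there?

There are 120 such partitions.

120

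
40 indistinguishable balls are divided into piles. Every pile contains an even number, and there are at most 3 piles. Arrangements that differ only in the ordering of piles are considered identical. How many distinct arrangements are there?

A partial list (first 12 by largest part):
40
38, 2
36, 4
36, 2, 2
34, 6
34, 4, 2
32, 8
32, 6, 2
32, 4, 4
30, 10
30, 8, 2
30, 6, 4
…and 32 more, for 44 total.

44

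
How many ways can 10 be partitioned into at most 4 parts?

23

Enumerating:
10
9 + 1
8 + 2
8 + 1 + 1
7 + 3
7 + 2 + 1
7 + 1 + 1 + 1
6 + 4
6 + 3 + 1
6 + 2 + 2
6 + 2 + 1 + 1
5 + 5
5 + 4 + 1
5 + 3 + 2
5 + 3 + 1 + 1
5 + 2 + 2 + 1
4 + 4 + 2
4 + 4 + 1 + 1
4 + 3 + 3
4 + 3 + 2 + 1
4 + 2 + 2 + 2
3 + 3 + 3 + 1
3 + 3 + 2 + 2
That's 23 in total.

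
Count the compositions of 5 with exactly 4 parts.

By stars and bars with positive parts, the count is C(4,3) = 4.

4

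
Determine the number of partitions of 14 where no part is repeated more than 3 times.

Enumerating by decreasing first part gives 82 partitions in all.

82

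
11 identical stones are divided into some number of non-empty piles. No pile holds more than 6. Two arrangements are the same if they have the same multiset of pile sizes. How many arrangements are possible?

A partial list (first 12 by largest part):
6+5
6+4+1
6+3+2
6+3+1+1
6+2+2+1
6+2+1+1+1
6+1+1+1+1+1
5+5+1
5+4+2
5+4+1+1
5+3+3
5+3+2+1
…and 32 more, for 44 total.

44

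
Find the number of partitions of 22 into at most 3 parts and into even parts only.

16

Listing the qualifying partitions of 22:
22
20, 2
18, 4
18, 2, 2
16, 6
16, 4, 2
14, 8
14, 6, 2
14, 4, 4
12, 10
12, 8, 2
12, 6, 4
10, 10, 2
10, 8, 4
10, 6, 6
8, 8, 6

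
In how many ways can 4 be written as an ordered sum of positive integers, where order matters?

8

The number of compositions of n is 2^(n−1); here 2^3 = 8.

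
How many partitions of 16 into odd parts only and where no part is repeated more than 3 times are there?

The partitions of 16 that satisfy the conditions:
1+15
3+13
1+1+1+13
5+11
1+1+3+11
7+9
1+1+5+9
1+3+3+9
1+1+7+7
1+3+5+7
3+3+3+7
1+1+1+3+3+7
1+5+5+5
3+3+5+5
1+1+1+3+5+5
1+1+3+3+3+5

16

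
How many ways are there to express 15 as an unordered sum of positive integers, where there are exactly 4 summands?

There are too many to list fully; the first 12 (by largest part) are:
12 + 1 + 1 + 1
11 + 2 + 1 + 1
10 + 3 + 1 + 1
10 + 2 + 2 + 1
9 + 4 + 1 + 1
9 + 3 + 2 + 1
9 + 2 + 2 + 2
8 + 5 + 1 + 1
8 + 4 + 2 + 1
8 + 3 + 3 + 1
8 + 3 + 2 + 2
7 + 6 + 1 + 1
…and 15 more, for 27 total.

27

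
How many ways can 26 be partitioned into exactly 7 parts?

Counting exhaustively, 300 partitions satisfy the conditions.

300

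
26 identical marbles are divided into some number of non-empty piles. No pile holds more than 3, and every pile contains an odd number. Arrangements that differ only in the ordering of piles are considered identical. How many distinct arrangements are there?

9

The partitions of 26 that satisfy the conditions:
3+3+3+3+3+3+3+3+1+1
3+3+3+3+3+3+3+1+1+1+1+1
3+3+3+3+3+3+1+1+1+1+1+1+1+1
3+3+3+3+3+1+1+1+1+1+1+1+1+1+1+1
3+3+3+3+1+1+1+1+1+1+1+1+1+1+1+1+1+1
3+3+3+1+1+1+1+1+1+1+1+1+1+1+1+1+1+1+1+1
3+3+1+1+1+1+1+1+1+1+1+1+1+1+1+1+1+1+1+1+1+1
3+1+1+1+1+1+1+1+1+1+1+1+1+1+1+1+1+1+1+1+1+1+1+1
1+1+1+1+1+1+1+1+1+1+1+1+1+1+1+1+1+1+1+1+1+1+1+1+1+1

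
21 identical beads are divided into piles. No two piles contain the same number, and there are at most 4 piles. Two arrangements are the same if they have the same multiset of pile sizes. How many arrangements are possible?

65

There are too many to list fully; the first 12 (by largest part) are:
21
20, 1
19, 2
18, 3
18, 2, 1
17, 4
17, 3, 1
16, 5
16, 4, 1
16, 3, 2
15, 6
15, 5, 1
…and 53 more, for 65 total.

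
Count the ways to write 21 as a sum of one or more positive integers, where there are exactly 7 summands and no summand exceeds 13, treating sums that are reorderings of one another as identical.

Enumerating by decreasing first part gives 103 partitions in all.

103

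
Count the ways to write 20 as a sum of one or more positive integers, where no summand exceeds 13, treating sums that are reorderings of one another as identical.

Direct enumeration gives 597 partitions.

597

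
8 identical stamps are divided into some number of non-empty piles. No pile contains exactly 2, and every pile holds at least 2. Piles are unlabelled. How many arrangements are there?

The partitions of 8 that satisfy the conditions:
8
5, 3
4, 4
Counting gives 3.

3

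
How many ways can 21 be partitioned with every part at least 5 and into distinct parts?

10

Enumerating:
21
16, 5
15, 6
14, 7
13, 8
12, 9
11, 10
10, 6, 5
9, 7, 5
8, 7, 6
That's 10 in total.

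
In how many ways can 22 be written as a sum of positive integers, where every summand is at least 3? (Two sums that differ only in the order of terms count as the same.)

73

Enumerating by decreasing first part gives 73 partitions in all.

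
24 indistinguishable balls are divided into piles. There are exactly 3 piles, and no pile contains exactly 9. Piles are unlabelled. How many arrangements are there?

There are too many to list fully; the first 12 (by largest part) are:
22+1+1
21+2+1
20+3+1
20+2+2
19+4+1
19+3+2
18+5+1
18+4+2
18+3+3
17+6+1
17+5+2
17+4+3
…and 29 more, for 41 total.

41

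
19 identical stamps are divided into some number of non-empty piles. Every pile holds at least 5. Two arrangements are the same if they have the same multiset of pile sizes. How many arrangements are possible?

Listing the qualifying partitions of 19:
19
14 + 5
13 + 6
12 + 7
11 + 8
10 + 9
9 + 5 + 5
8 + 6 + 5
7 + 7 + 5
7 + 6 + 6
That's 10 in total.

10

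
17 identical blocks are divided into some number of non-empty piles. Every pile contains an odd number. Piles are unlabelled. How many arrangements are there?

38

A partial list (first 12 by largest part):
17
15+1+1
13+3+1
13+1+1+1+1
11+5+1
11+3+3
11+3+1+1+1
11+1+1+1+1+1+1
9+7+1
9+5+3
9+5+1+1+1
9+3+3+1+1
…and 26 more, for 38 total.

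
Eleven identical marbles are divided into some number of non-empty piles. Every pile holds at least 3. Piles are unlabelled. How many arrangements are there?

6

Enumerating:
11
3 + 8
4 + 7
5 + 6
3 + 3 + 5
3 + 4 + 4
That's 6 in total.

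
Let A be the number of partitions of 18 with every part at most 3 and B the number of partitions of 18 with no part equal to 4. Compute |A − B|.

Partitions of 18 with every part at most 3: 37.
Partitions of 18 with no part equal to 4: 250.
|37 − 250| = 213.

213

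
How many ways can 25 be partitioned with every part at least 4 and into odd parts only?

Enumerating:
25
15,5,5
13,7,5
11,9,5
11,7,7
9,9,7
5,5,5,5,5
Counting gives 7.

7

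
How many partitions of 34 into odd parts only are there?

A full systematic count gives 512.

512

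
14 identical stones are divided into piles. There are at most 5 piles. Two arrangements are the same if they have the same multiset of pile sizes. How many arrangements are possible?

70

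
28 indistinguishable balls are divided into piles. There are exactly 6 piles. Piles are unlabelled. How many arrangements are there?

391

Systematic enumeration (by largest part, then next-largest, …) yields 391.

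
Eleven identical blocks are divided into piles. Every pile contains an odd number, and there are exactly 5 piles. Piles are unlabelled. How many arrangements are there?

The partitions of 11 that satisfy the conditions:
1, 1, 1, 1, 7
1, 1, 1, 3, 5
1, 1, 3, 3, 3

3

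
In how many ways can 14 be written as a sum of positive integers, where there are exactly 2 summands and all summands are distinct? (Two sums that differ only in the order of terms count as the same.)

They are:
13+1
12+2
11+3
10+4
9+5
8+6

6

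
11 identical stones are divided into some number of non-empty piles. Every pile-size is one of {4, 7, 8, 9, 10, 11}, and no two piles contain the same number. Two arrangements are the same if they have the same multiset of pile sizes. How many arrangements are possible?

The partitions of 11 that satisfy the conditions:
11
4 + 7

2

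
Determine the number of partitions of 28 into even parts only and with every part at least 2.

Systematic enumeration (by largest part, then next-largest, …) yields 135.

135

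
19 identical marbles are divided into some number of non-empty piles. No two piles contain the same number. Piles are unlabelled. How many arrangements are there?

54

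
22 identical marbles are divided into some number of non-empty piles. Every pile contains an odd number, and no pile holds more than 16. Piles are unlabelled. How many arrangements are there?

83

A full systematic count gives 83.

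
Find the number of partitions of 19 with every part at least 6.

Enumerating:
19
13,6
12,7
11,8
10,9
7,6,6

6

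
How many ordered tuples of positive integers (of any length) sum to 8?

The number of compositions of n is 2^(n−1); here 2^7 = 128.

128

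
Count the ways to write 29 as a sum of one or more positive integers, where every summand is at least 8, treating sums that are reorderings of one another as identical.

13

Listing the qualifying partitions of 29:
29
21, 8
20, 9
19, 10
18, 11
17, 12
16, 13
15, 14
13, 8, 8
12, 9, 8
11, 10, 8
11, 9, 9
10, 10, 9
Counting gives 13.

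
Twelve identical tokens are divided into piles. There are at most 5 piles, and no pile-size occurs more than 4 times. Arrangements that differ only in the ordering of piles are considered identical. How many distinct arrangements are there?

47

There are too many to list fully; the first 12 (by largest part) are:
12
11, 1
10, 2
10, 1, 1
9, 3
9, 2, 1
9, 1, 1, 1
8, 4
8, 3, 1
8, 2, 2
8, 2, 1, 1
8, 1, 1, 1, 1
…and 35 more, for 47 total.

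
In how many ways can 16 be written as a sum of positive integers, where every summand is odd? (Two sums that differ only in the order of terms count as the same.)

A partial list (first 12 by largest part):
15 + 1
13 + 3
13 + 1 + 1 + 1
11 + 5
11 + 3 + 1 + 1
11 + 1 + 1 + 1 + 1 + 1
9 + 7
9 + 5 + 1 + 1
9 + 3 + 3 + 1
9 + 3 + 1 + 1 + 1 + 1
9 + 1 + 1 + 1 + 1 + 1 + 1 + 1
7 + 7 + 1 + 1
…and 20 more, for 32 total.

32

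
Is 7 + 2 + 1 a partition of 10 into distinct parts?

Yes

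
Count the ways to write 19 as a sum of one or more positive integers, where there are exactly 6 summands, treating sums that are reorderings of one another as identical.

Counting exhaustively, 71 partitions satisfy the conditions.

71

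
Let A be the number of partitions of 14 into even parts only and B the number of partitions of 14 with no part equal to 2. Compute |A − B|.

Partitions of 14 into even parts only: 15.
Partitions of 14 with no part equal to 2: 58.
|15 − 58| = 43.

43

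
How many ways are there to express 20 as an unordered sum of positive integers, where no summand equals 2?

242

Enumerating by decreasing first part gives 242 partitions in all.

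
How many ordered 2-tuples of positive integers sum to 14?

13

By stars and bars with positive parts, the count is C(13,1) = 13.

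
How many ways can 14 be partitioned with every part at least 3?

13

They are:
14
11,3
10,4
9,5
8,6
8,3,3
7,7
7,4,3
6,5,3
6,4,4
5,5,4
5,3,3,3
4,4,3,3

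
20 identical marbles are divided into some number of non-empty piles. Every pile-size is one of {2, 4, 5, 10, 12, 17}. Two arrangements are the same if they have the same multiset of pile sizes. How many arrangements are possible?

18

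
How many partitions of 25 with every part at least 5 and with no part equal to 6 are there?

20

They are:
25
20+5
18+7
17+8
16+9
15+10
15+5+5
14+11
13+12
13+7+5
12+8+5
11+9+5
11+7+7
10+10+5
10+8+7
10+5+5+5
9+9+7
9+8+8
8+7+5+5
5+5+5+5+5
That's 20 in total.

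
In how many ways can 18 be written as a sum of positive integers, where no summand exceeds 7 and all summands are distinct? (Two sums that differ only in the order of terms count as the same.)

7

They are:
7, 6, 5
7, 6, 4, 1
7, 6, 3, 2
7, 5, 4, 2
7, 5, 3, 2, 1
6, 5, 4, 3
6, 5, 4, 2, 1
That's 7 in total.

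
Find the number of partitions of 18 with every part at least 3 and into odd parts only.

Enumerating:
15+3
13+5
11+7
9+9
9+3+3+3
7+5+3+3
5+5+5+3
3+3+3+3+3+3

8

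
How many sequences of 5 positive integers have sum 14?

715

Equivalently, choose which 4 of the 13 gaps become plus signs: C(13,4) = 715.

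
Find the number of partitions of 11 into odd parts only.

The partitions of 11 that satisfy the conditions:
11
1,1,9
1,3,7
1,1,1,1,7
1,5,5
3,3,5
1,1,1,3,5
1,1,1,1,1,1,5
1,1,3,3,3
1,1,1,1,1,3,3
1,1,1,1,1,1,1,1,3
1,1,1,1,1,1,1,1,1,1,1

12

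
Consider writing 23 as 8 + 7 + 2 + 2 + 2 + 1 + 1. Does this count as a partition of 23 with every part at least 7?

The parts sum to 23, and the condition 'every summand is at least 7' is violated.

No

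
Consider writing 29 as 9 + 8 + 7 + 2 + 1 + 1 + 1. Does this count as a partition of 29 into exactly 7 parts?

Yes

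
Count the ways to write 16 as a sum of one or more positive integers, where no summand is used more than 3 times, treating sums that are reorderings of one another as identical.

132

Systematic enumeration (by largest part, then next-largest, …) yields 132.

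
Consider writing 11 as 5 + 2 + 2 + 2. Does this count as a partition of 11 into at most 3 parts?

No

The parts sum to 11, and the condition 'there are at most 3 summands' is violated.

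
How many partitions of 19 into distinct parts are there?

A partial list (first 12 by largest part):
19
18, 1
17, 2
16, 3
16, 2, 1
15, 4
15, 3, 1
14, 5
14, 4, 1
14, 3, 2
13, 6
13, 5, 1
…and 42 more, for 54 total.

54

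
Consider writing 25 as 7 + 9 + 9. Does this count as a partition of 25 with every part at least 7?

Yes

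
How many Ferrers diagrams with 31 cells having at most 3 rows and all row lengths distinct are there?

81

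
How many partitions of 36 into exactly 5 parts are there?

Enumerating by decreasing first part gives 748 partitions in all.

748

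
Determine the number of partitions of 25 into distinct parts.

There are 142 such partitions.

142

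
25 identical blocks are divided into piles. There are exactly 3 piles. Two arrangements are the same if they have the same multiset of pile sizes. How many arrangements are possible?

52

There are too many to list fully; the first 12 (by largest part) are:
1,1,23
1,2,22
1,3,21
2,2,21
1,4,20
2,3,20
1,5,19
2,4,19
3,3,19
1,6,18
2,5,18
3,4,18
…and 40 more, for 52 total.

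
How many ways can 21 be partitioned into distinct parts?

A full systematic count gives 76.

76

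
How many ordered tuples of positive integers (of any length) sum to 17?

65536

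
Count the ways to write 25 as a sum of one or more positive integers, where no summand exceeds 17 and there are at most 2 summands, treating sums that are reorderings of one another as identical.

5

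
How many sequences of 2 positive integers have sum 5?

A composition of 5 into 2 positive parts is chosen by placing 1 dividers among the 4 gaps between 5 units: C(4,1) = 4.

4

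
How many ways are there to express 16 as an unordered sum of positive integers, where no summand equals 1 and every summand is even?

22

Enumerating:
16
14, 2
12, 4
12, 2, 2
10, 6
10, 4, 2
10, 2, 2, 2
8, 8
8, 6, 2
8, 4, 4
8, 4, 2, 2
8, 2, 2, 2, 2
6, 6, 4
6, 6, 2, 2
6, 4, 4, 2
6, 4, 2, 2, 2
6, 2, 2, 2, 2, 2
4, 4, 4, 4
4, 4, 4, 2, 2
4, 4, 2, 2, 2, 2
4, 2, 2, 2, 2, 2, 2
2, 2, 2, 2, 2, 2, 2, 2
That's 22 in total.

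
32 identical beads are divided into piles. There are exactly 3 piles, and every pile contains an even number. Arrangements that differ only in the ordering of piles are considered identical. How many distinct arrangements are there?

21

The partitions of 32 that satisfy the conditions:
2 + 2 + 28
2 + 4 + 26
2 + 6 + 24
4 + 4 + 24
2 + 8 + 22
4 + 6 + 22
2 + 10 + 20
4 + 8 + 20
6 + 6 + 20
2 + 12 + 18
4 + 10 + 18
6 + 8 + 18
2 + 14 + 16
4 + 12 + 16
6 + 10 + 16
8 + 8 + 16
4 + 14 + 14
6 + 12 + 14
8 + 10 + 14
8 + 12 + 12
10 + 10 + 12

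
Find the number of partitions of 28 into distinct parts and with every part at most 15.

152

There are 152 such partitions.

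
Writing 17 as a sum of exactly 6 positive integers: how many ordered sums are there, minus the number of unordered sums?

4324

Compositions: C(16,5) = 4368.
Partitions of 17 into exactly 6 parts: 44.
Difference: 4368 − 44 = 4324.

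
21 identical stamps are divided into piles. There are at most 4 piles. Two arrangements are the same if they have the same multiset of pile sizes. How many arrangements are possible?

120

Direct enumeration gives 120 partitions.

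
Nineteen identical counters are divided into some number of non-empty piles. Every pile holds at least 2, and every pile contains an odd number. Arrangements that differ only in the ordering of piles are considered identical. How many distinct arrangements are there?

8

The partitions of 19 that satisfy the conditions:
19
13+3+3
11+5+3
9+7+3
9+5+5
7+7+5
7+3+3+3+3
5+5+3+3+3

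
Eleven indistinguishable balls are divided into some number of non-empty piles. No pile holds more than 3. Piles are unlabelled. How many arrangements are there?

16

The partitions of 11 that satisfy the conditions:
3 + 3 + 3 + 2
3 + 3 + 3 + 1 + 1
3 + 3 + 2 + 2 + 1
3 + 3 + 2 + 1 + 1 + 1
3 + 3 + 1 + 1 + 1 + 1 + 1
3 + 2 + 2 + 2 + 2
3 + 2 + 2 + 2 + 1 + 1
3 + 2 + 2 + 1 + 1 + 1 + 1
3 + 2 + 1 + 1 + 1 + 1 + 1 + 1
3 + 1 + 1 + 1 + 1 + 1 + 1 + 1 + 1
2 + 2 + 2 + 2 + 2 + 1
2 + 2 + 2 + 2 + 1 + 1 + 1
2 + 2 + 2 + 1 + 1 + 1 + 1 + 1
2 + 2 + 1 + 1 + 1 + 1 + 1 + 1 + 1
2 + 1 + 1 + 1 + 1 + 1 + 1 + 1 + 1 + 1
1 + 1 + 1 + 1 + 1 + 1 + 1 + 1 + 1 + 1 + 1
That's 16 in total.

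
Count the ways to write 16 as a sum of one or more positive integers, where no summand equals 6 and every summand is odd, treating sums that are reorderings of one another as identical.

A partial list (first 12 by largest part):
15,1
13,3
13,1,1,1
11,5
11,3,1,1
11,1,1,1,1,1
9,7
9,5,1,1
9,3,3,1
9,3,1,1,1,1
9,1,1,1,1,1,1,1
7,7,1,1
…and 20 more, for 32 total.

32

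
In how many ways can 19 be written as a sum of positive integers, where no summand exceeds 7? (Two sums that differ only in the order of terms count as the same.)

Direct enumeration gives 300 partitions.

300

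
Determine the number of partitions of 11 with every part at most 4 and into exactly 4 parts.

The partitions of 11 that satisfy the conditions:
4,4,2,1
4,3,3,1
4,3,2,2
3,3,3,2
That's 4 in total.

4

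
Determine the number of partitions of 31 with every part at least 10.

8

The partitions of 31 that satisfy the conditions:
31
21+10
20+11
19+12
18+13
17+14
16+15
11+10+10
Counting gives 8.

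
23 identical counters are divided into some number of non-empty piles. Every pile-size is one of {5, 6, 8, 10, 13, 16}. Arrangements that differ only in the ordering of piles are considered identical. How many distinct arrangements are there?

5

They are:
10, 13
5, 5, 13
5, 8, 10
5, 5, 5, 8
5, 6, 6, 6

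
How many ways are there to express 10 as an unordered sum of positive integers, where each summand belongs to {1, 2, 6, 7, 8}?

Enumerating:
8, 2
8, 1, 1
7, 2, 1
7, 1, 1, 1
6, 2, 2
6, 2, 1, 1
6, 1, 1, 1, 1
2, 2, 2, 2, 2
2, 2, 2, 2, 1, 1
2, 2, 2, 1, 1, 1, 1
2, 2, 1, 1, 1, 1, 1, 1
2, 1, 1, 1, 1, 1, 1, 1, 1
1, 1, 1, 1, 1, 1, 1, 1, 1, 1
Counting gives 13.

13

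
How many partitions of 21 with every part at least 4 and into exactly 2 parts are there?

Listing the qualifying partitions of 21:
17+4
16+5
15+6
14+7
13+8
12+9
11+10

7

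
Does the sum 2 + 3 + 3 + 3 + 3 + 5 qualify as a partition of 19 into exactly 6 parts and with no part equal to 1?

The parts sum to 19, and the condition 'there are exactly 6 summands' holds; the condition 'no summand equals 1' holds.

Yes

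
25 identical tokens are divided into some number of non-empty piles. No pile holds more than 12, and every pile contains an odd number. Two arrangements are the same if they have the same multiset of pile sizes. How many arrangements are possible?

There are 103 such partitions.

103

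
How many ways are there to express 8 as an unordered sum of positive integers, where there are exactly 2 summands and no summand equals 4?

3

The partitions of 8 that satisfy the conditions:
1 + 7
2 + 6
3 + 5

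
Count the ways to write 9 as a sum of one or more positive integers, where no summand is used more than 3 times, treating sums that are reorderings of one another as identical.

Enumerating:
9
8, 1
7, 2
7, 1, 1
6, 3
6, 2, 1
6, 1, 1, 1
5, 4
5, 3, 1
5, 2, 2
5, 2, 1, 1
4, 4, 1
4, 3, 2
4, 3, 1, 1
4, 2, 2, 1
4, 2, 1, 1, 1
3, 3, 3
3, 3, 2, 1
3, 3, 1, 1, 1
3, 2, 2, 2
3, 2, 2, 1, 1
2, 2, 2, 1, 1, 1
Counting gives 22.

22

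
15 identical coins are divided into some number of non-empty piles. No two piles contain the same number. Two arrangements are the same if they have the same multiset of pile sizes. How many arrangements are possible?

27

A partial list (first 12 by largest part):
15
1+14
2+13
3+12
1+2+12
4+11
1+3+11
5+10
1+4+10
2+3+10
6+9
1+5+9
…and 15 more, for 27 total.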